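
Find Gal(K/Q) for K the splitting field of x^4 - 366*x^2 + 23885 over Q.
Gal(K/Q) = V_4 (Klein four-group, Z/2Z × Z/2Z)

f factors as (x^2 - 281)(x^2 - 85), so the splitting field is K = Q(sqrt(281), sqrt(85)). The elements 281, 85, 23885 are all non-squares in Q, so sqrt(281) and sqrt(85) generate independent quadratic extensions. Thus [K:Q] = 4 and Gal(K/Q) is generated by the two order-2 automorphisms sqrt(281) ↦ -sqrt(281) and sqrt(85) ↦ -sqrt(85), giving V_4.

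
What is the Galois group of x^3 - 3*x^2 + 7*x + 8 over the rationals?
Gal(K/Q) = S_3 (symmetric group of order 6)

Compute the discriminant of x^3 + (-3)*x^2 + (7)*x + (8): Δ = -4819. Since Δ is not a rational square, the Galois group is not contained in A_3; it must be the full S_3 (irreducibility of the cubic rules out anything smaller).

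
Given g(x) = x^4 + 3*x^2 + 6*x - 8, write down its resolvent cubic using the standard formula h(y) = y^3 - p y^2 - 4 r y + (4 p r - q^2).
h(y) = y^3 - 3*y^2 + 32*y - 132

Identify coefficients: p = 3, q = 6, r = -8.
Plug into h(y) = y^3 - p y^2 - 4 r y + (4 p r - q^2):
  h(y) = y^3 - (3) y^2 - 4*(-8) y + (4*(3)*(-8) - (6)^2)
       = y^3 + (-3) y^2 + (32) y + (-132).
Simplifying: h(y) = y^3 - 3*y^2 + 32*y - 132.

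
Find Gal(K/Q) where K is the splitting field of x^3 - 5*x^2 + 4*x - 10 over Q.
Gal(K/Q) = S_3 (symmetric group of order 6)

Compute the discriminant of x^3 + (-5)*x^2 + (4)*x + (-10): Δ = -3956. Since Δ is not a rational square, the Galois group is not contained in A_3; it must be the full S_3 (irreducibility of the cubic rules out anything smaller).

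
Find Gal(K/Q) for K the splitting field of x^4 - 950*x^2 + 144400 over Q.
Gal(K/Q) = Z/2Z (cyclic of order 2)

f factors as (x^2 - 190)(x^2 - 760), so the splitting field is K = Q(sqrt(190), sqrt(760)). The squarefree part of 190 is 190 and the squarefree part of 760 is also 190, so sqrt(190) and sqrt(760) are both rational multiples of sqrt(190). Hence Q(sqrt(190)) = Q(sqrt(760)) = Q(sqrt(190)), and the splitting field collapses to a single degree-2 extension with Galois group Z/2Z.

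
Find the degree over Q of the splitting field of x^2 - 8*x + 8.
[K:Q] = 2

The discriminant of x^2 + (-8)*x + (8) is b^2 - 4c = 64 - (32) = 32. Since 32 is not a perfect square in Q, the polynomial is irreducible over Q. Its two roots generate a degree-2 extension, so [K:Q] = 2.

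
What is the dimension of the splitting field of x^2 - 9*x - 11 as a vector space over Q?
[K:Q] = 2

The discriminant of x^2 + (-9)*x + (-11) is b^2 - 4c = 81 - (-44) = 125. Since 125 is not a perfect square in Q, the polynomial is irreducible over Q. Its two roots generate a degree-2 extension, so [K:Q] = 2.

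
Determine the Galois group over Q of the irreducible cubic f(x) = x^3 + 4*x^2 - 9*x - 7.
Gal(K/Q) = S_3 (symmetric group of order 6)

Compute the discriminant of x^3 + (4)*x^2 + (-9)*x + (-7): Δ = 9217. Since Δ is not a rational square, the Galois group is not contained in A_3; it must be the full S_3 (irreducibility of the cubic rules out anything smaller).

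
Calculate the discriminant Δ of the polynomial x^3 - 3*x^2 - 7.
Δ = -2079

For x^3 + a x^2 + b x + c the discriminant is Δ = 18 a b c - 4 a^3 c + a^2 b^2 - 4 b^3 - 27 c^2.
Plug a = -3, b = 0, c = -7:
  18*(-3)*(0)*(-7) - 4*(-3)^3*(-7) + (-3)^2*(0)^2 - 4*(0)^3 - 27*(-7)^2
  = 0 + (-756) + 0 + (0) + (-1323)
  = -2079.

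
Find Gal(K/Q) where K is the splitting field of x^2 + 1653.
Gal(K/Q) = Z/2Z (cyclic of order 2)

x^2 + 1653 is irreducible over Q since -1653 is not a rational square. The splitting field Q(sqrt(-1653)) has degree 2 over Q, and its unique nontrivial automorphism is sqrt(-1653) ↦ -sqrt(-1653). Hence Gal(Q(sqrt(-1653))/Q) = Z/2Z.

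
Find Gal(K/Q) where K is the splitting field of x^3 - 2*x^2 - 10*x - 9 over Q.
Gal(K/Q) = S_3 (symmetric group of order 6)

Compute the discriminant of x^3 + (-2)*x^2 + (-10)*x + (-9): Δ = -1315. Since Δ is not a rational square, the Galois group is not contained in A_3; it must be the full S_3 (irreducibility of the cubic rules out anything smaller).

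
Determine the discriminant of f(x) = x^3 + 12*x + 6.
Δ = -7884

For a depressed cubic x^3 + p x + q the discriminant is Δ = -4 p^3 - 27 q^2 = -4*(12)^3 - 27*(6)^2 = -6912 - 972 = -7884.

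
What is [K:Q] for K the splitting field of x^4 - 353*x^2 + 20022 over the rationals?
[K:Q] = 4

f factors as (x^2 - 282)(x^2 - 71); the splitting field is K = Q(sqrt(282), sqrt(71)). Since 282, 71, and 20022 are all non-squares in Q, the three subfields Q(sqrt(282)), Q(sqrt(71)), Q(sqrt(20022)) are distinct degree-2 extensions, so [K:Q] = 4 (Klein four Galois group).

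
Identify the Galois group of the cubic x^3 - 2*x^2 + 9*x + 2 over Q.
Gal(K/Q) = S_3 (symmetric group of order 6)

Compute the discriminant of x^3 + (-2)*x^2 + (9)*x + (2): Δ = -3284. Since Δ is not a rational square, the Galois group is not contained in A_3; it must be the full S_3 (irreducibility of the cubic rules out anything smaller).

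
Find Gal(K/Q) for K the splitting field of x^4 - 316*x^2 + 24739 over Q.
Gal(K/Q) = V_4 (Klein four-group, Z/2Z × Z/2Z)

f factors as (x^2 - 143)(x^2 - 173), so the splitting field is K = Q(sqrt(143), sqrt(173)). The elements 143, 173, 24739 are all non-squares in Q, so sqrt(143) and sqrt(173) generate independent quadratic extensions. Thus [K:Q] = 4 and Gal(K/Q) is generated by the two order-2 automorphisms sqrt(143) ↦ -sqrt(143) and sqrt(173) ↦ -sqrt(173), giving V_4.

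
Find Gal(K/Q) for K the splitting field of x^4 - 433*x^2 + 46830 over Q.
Gal(K/Q) = V_4 (Klein four-group, Z/2Z × Z/2Z)

f factors as (x^2 - 223)(x^2 - 210), so the splitting field is K = Q(sqrt(223), sqrt(210)). The elements 223, 210, 46830 are all non-squares in Q, so sqrt(223) and sqrt(210) generate independent quadratic extensions. Thus [K:Q] = 4 and Gal(K/Q) is generated by the two order-2 automorphisms sqrt(223) ↦ -sqrt(223) and sqrt(210) ↦ -sqrt(210), giving V_4.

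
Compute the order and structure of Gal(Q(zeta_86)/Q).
|Gal(Q(zeta_86)/Q)| = phi(86) = 42; group ≅ (Z/86Z)^* ≅ Z/42Z

The n-th cyclotomic polynomial Φ_86(x) is the minimal polynomial of zeta_86 over Q and has degree phi(86) = 42. So Q(zeta_86) is a degree-42 Galois extension with Galois group (Z/86Z)^*. By CRT, (Z/86Z)^* ≅ (Z/2Z)^* × (Z/43Z)^*. Each prime-power unit group is (Z/2Z)^* ≅ trivial group (order 1); (Z/43Z)^* ≅ Z/42Z. Hence Gal(Q(zeta_86)/Q) ≅ Z/42Z.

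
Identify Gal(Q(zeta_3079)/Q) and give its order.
|Gal(Q(zeta_3079)/Q)| = phi(3079) = 3078; group ≅ (Z/3079Z)^* ≅ Z/3078Z

The n-th cyclotomic polynomial Φ_3079(x) is the minimal polynomial of zeta_3079 over Q and has degree phi(3079) = 3078. So Q(zeta_3079) is a degree-3078 Galois extension with Galois group (Z/3079Z)^*. (Z/3079Z)^* is cyclic since 3079 is an odd prime power (or 4). Hence Gal(Q(zeta_3079)/Q) ≅ Z/3078Z.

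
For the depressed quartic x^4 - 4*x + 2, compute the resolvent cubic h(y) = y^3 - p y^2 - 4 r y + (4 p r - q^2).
h(y) = y^3 - 8*y - 16

Identify coefficients: p = 0, q = -4, r = 2.
Plug into h(y) = y^3 - p y^2 - 4 r y + (4 p r - q^2):
  h(y) = y^3 - (0) y^2 - 4*(2) y + (4*(0)*(2) - (-4)^2)
       = y^3 + (0) y^2 + (-8) y + (-16).
Simplifying: h(y) = y^3 - 8*y - 16.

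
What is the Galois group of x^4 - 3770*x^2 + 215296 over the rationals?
Gal(K/Q) = Z/2Z (cyclic of order 2)

f factors as (x^2 - 3712)(x^2 - 58), so the splitting field is K = Q(sqrt(3712), sqrt(58)). The squarefree part of 3712 is 58 and the squarefree part of 58 is also 58, so sqrt(3712) and sqrt(58) are both rational multiples of sqrt(58). Hence Q(sqrt(3712)) = Q(sqrt(58)) = Q(sqrt(58)), and the splitting field collapses to a single degree-2 extension with Galois group Z/2Z.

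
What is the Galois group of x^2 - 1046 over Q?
Gal(K/Q) = Z/2Z (cyclic of order 2)

x^2 - 1046 is irreducible over Q since 1046 is not a rational square. The splitting field Q(sqrt(1046)) has degree 2 over Q, and its unique nontrivial automorphism is sqrt(1046) ↦ -sqrt(1046). Hence Gal(Q(sqrt(1046))/Q) = Z/2Z.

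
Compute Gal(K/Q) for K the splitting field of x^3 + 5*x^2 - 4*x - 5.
Gal(K/Q) = S_3 (symmetric group of order 6)

Compute the discriminant of x^3 + (5)*x^2 + (-4)*x + (-5): Δ = 4281. Since Δ is not a rational square, the Galois group is not contained in A_3; it must be the full S_3 (irreducibility of the cubic rules out anything smaller).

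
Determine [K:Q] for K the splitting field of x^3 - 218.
[K:Q] = 6

x^3 - 218 has one real root r = 218^(1/3) and two complex roots r*zeta_3, r*zeta_3^2 where zeta_3 = e^(2*pi*i/3). The splitting field is Q(r, zeta_3). [Q(r):Q] = 3 and [Q(zeta_3):Q] = 2 with gcd = 1, so [Q(r, zeta_3):Q] = 3 * 2 = 6.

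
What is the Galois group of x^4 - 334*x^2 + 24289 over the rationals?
Gal(K/Q) = V_4 (Klein four-group, Z/2Z × Z/2Z)

f factors as (x^2 - 227)(x^2 - 107), so the splitting field is K = Q(sqrt(227), sqrt(107)). The elements 227, 107, 24289 are all non-squares in Q, so sqrt(227) and sqrt(107) generate independent quadratic extensions. Thus [K:Q] = 4 and Gal(K/Q) is generated by the two order-2 automorphisms sqrt(227) ↦ -sqrt(227) and sqrt(107) ↦ -sqrt(107), giving V_4.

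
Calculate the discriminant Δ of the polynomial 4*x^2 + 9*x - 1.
Δ = 97

For a quadratic a x^2 + b x + c the discriminant is Δ = b^2 - 4ac = (9)^2 - 4*(4)*(-1) = 81 - (-16) = 97.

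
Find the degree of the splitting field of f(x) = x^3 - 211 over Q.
[K:Q] = 6

x^3 - 211 has one real root r = 211^(1/3) and two complex roots r*zeta_3, r*zeta_3^2 where zeta_3 = e^(2*pi*i/3). The splitting field is Q(r, zeta_3). [Q(r):Q] = 3 and [Q(zeta_3):Q] = 2 with gcd = 1, so [Q(r, zeta_3):Q] = 3 * 2 = 6.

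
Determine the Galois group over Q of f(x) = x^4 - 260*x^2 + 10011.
Gal(K/Q) = V_4 (Klein four-group, Z/2Z × Z/2Z)

f factors as (x^2 - 213)(x^2 - 47), so the splitting field is K = Q(sqrt(213), sqrt(47)). The elements 213, 47, 10011 are all non-squares in Q, so sqrt(213) and sqrt(47) generate independent quadratic extensions. Thus [K:Q] = 4 and Gal(K/Q) is generated by the two order-2 automorphisms sqrt(213) ↦ -sqrt(213) and sqrt(47) ↦ -sqrt(47), giving V_4.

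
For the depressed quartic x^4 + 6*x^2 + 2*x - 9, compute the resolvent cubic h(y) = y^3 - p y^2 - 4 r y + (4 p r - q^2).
h(y) = y^3 - 6*y^2 + 36*y - 220

Identify coefficients: p = 6, q = 2, r = -9.
Plug into h(y) = y^3 - p y^2 - 4 r y + (4 p r - q^2):
  h(y) = y^3 - (6) y^2 - 4*(-9) y + (4*(6)*(-9) - (2)^2)
       = y^3 + (-6) y^2 + (36) y + (-220).
Simplifying: h(y) = y^3 - 6*y^2 + 36*y - 220.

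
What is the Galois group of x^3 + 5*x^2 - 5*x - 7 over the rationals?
Gal(K/Q) = S_3 (symmetric group of order 6)

Compute the discriminant of x^3 + (5)*x^2 + (-5)*x + (-7): Δ = 6452. Since Δ is not a rational square, the Galois group is not contained in A_3; it must be the full S_3 (irreducibility of the cubic rules out anything smaller).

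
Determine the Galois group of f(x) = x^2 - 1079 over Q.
Gal(K/Q) = Z/2Z (cyclic of order 2)

x^2 - 1079 is irreducible over Q since 1079 is not a rational square. The splitting field Q(sqrt(1079)) has degree 2 over Q, and its unique nontrivial automorphism is sqrt(1079) ↦ -sqrt(1079). Hence Gal(Q(sqrt(1079))/Q) = Z/2Z.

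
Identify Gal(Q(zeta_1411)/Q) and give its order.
|Gal(Q(zeta_1411)/Q)| = phi(1411) = 1312; group ≅ (Z/1411Z)^* ≅ Z/16Z × Z/82Z

The n-th cyclotomic polynomial Φ_1411(x) is the minimal polynomial of zeta_1411 over Q and has degree phi(1411) = 1312. So Q(zeta_1411) is a degree-1312 Galois extension with Galois group (Z/1411Z)^*. By CRT, (Z/1411Z)^* ≅ (Z/17Z)^* × (Z/83Z)^*. Each prime-power unit group is (Z/17Z)^* ≅ Z/16Z; (Z/83Z)^* ≅ Z/82Z. Hence Gal(Q(zeta_1411)/Q) ≅ Z/16Z × Z/82Z.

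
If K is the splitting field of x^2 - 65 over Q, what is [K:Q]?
[K:Q] = 2

The polynomial x^2 - 65 is irreducible over Q since 65 is not a perfect square. Its splitting field is Q(sqrt(65)), which has degree 2 over Q.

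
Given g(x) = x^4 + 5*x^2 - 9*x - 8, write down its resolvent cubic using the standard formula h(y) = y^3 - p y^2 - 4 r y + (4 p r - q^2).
h(y) = y^3 - 5*y^2 + 32*y - 241

Identify coefficients: p = 5, q = -9, r = -8.
Plug into h(y) = y^3 - p y^2 - 4 r y + (4 p r - q^2):
  h(y) = y^3 - (5) y^2 - 4*(-8) y + (4*(5)*(-8) - (-9)^2)
       = y^3 + (-5) y^2 + (32) y + (-241).
Simplifying: h(y) = y^3 - 5*y^2 + 32*y - 241.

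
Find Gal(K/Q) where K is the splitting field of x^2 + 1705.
Gal(K/Q) = Z/2Z (cyclic of order 2)

x^2 + 1705 is irreducible over Q since -1705 is not a rational square. The splitting field Q(sqrt(-1705)) has degree 2 over Q, and its unique nontrivial automorphism is sqrt(-1705) ↦ -sqrt(-1705). Hence Gal(Q(sqrt(-1705))/Q) = Z/2Z.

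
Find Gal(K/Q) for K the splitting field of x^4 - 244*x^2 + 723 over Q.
Gal(K/Q) = V_4 (Klein four-group, Z/2Z × Z/2Z)

f factors as (x^2 - 241)(x^2 - 3), so the splitting field is K = Q(sqrt(241), sqrt(3)). The elements 241, 3, 723 are all non-squares in Q, so sqrt(241) and sqrt(3) generate independent quadratic extensions. Thus [K:Q] = 4 and Gal(K/Q) is generated by the two order-2 automorphisms sqrt(241) ↦ -sqrt(241) and sqrt(3) ↦ -sqrt(3), giving V_4.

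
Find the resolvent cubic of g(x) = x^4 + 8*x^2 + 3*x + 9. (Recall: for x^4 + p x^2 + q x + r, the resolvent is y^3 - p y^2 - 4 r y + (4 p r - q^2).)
h(y) = y^3 - 8*y^2 - 36*y + 279

Identify coefficients: p = 8, q = 3, r = 9.
Plug into h(y) = y^3 - p y^2 - 4 r y + (4 p r - q^2):
  h(y) = y^3 - (8) y^2 - 4*(9) y + (4*(8)*(9) - (3)^2)
       = y^3 + (-8) y^2 + (-36) y + (279).
Simplifying: h(y) = y^3 - 8*y^2 - 36*y + 279.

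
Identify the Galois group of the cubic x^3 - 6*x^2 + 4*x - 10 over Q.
Gal(K/Q) = S_3 (symmetric group of order 6)

Compute the discriminant of x^3 + (-6)*x^2 + (4)*x + (-10): Δ = -6700. Since Δ is not a rational square, the Galois group is not contained in A_3; it must be the full S_3 (irreducibility of the cubic rules out anything smaller).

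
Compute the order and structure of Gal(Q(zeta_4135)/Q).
|Gal(Q(zeta_4135)/Q)| = phi(4135) = 3304; group ≅ (Z/4135Z)^* ≅ Z/4Z × Z/826Z

The n-th cyclotomic polynomial Φ_4135(x) is the minimal polynomial of zeta_4135 over Q and has degree phi(4135) = 3304. So Q(zeta_4135) is a degree-3304 Galois extension with Galois group (Z/4135Z)^*. By CRT, (Z/4135Z)^* ≅ (Z/5Z)^* × (Z/827Z)^*. Each prime-power unit group is (Z/5Z)^* ≅ Z/4Z; (Z/827Z)^* ≅ Z/826Z. Hence Gal(Q(zeta_4135)/Q) ≅ Z/4Z × Z/826Z.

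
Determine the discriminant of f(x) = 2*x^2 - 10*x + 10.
Δ = 20

For a quadratic a x^2 + b x + c the discriminant is Δ = b^2 - 4ac = (-10)^2 - 4*(2)*(10) = 100 - (80) = 20.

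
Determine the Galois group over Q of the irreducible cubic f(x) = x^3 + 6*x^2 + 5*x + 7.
Gal(K/Q) = S_3 (symmetric group of order 6)

Compute the discriminant of x^3 + (6)*x^2 + (5)*x + (7): Δ = -3191. Since Δ is not a rational square, the Galois group is not contained in A_3; it must be the full S_3 (irreducibility of the cubic rules out anything smaller).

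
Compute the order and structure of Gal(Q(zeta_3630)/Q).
|Gal(Q(zeta_3630)/Q)| = phi(3630) = 880; group ≅ (Z/3630Z)^* ≅ Z/2Z × Z/4Z × Z/110Z

The n-th cyclotomic polynomial Φ_3630(x) is the minimal polynomial of zeta_3630 over Q and has degree phi(3630) = 880. So Q(zeta_3630) is a degree-880 Galois extension with Galois group (Z/3630Z)^*. By CRT, (Z/3630Z)^* ≅ (Z/2Z)^* × (Z/3Z)^* × (Z/5Z)^* × (Z/121Z)^*. Each prime-power unit group is (Z/2Z)^* ≅ trivial group (order 1); (Z/3Z)^* ≅ Z/2Z; (Z/5Z)^* ≅ Z/4Z; (Z/121Z)^* ≅ Z/110Z. Hence Gal(Q(zeta_3630)/Q) ≅ Z/2Z × Z/4Z × Z/110Z.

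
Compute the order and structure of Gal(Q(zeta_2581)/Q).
|Gal(Q(zeta_2581)/Q)| = phi(2581) = 2464; group ≅ (Z/2581Z)^* ≅ Z/28Z × Z/88Z

The n-th cyclotomic polynomial Φ_2581(x) is the minimal polynomial of zeta_2581 over Q and has degree phi(2581) = 2464. So Q(zeta_2581) is a degree-2464 Galois extension with Galois group (Z/2581Z)^*. By CRT, (Z/2581Z)^* ≅ (Z/29Z)^* × (Z/89Z)^*. Each prime-power unit group is (Z/29Z)^* ≅ Z/28Z; (Z/89Z)^* ≅ Z/88Z. Hence Gal(Q(zeta_2581)/Q) ≅ Z/28Z × Z/88Z.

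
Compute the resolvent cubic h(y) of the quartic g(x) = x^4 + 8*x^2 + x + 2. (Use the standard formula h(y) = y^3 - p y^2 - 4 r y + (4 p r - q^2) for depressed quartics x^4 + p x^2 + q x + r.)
h(y) = y^3 - 8*y^2 - 8*y + 63

Identify coefficients: p = 8, q = 1, r = 2.
Plug into h(y) = y^3 - p y^2 - 4 r y + (4 p r - q^2):
  h(y) = y^3 - (8) y^2 - 4*(2) y + (4*(8)*(2) - (1)^2)
       = y^3 + (-8) y^2 + (-8) y + (63).
Simplifying: h(y) = y^3 - 8*y^2 - 8*y + 63.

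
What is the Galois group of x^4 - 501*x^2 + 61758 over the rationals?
Gal(K/Q) = V_4 (Klein four-group, Z/2Z × Z/2Z)

f factors as (x^2 - 219)(x^2 - 282), so the splitting field is K = Q(sqrt(219), sqrt(282)). The elements 219, 282, 61758 are all non-squares in Q, so sqrt(219) and sqrt(282) generate independent quadratic extensions. Thus [K:Q] = 4 and Gal(K/Q) is generated by the two order-2 automorphisms sqrt(219) ↦ -sqrt(219) and sqrt(282) ↦ -sqrt(282), giving V_4.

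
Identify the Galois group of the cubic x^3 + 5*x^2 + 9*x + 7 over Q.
Gal(K/Q) = S_3 (symmetric group of order 6)

Compute the discriminant of x^3 + (5)*x^2 + (9)*x + (7): Δ = -44. Since Δ is not a rational square, the Galois group is not contained in A_3; it must be the full S_3 (irreducibility of the cubic rules out anything smaller).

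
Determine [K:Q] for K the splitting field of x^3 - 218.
[K:Q] = 6

x^3 - 218 has one real root r = 218^(1/3) and two complex roots r*zeta_3, r*zeta_3^2 where zeta_3 = e^(2*pi*i/3). The splitting field is Q(r, zeta_3). [Q(r):Q] = 3 and [Q(zeta_3):Q] = 2 with gcd = 1, so [Q(r, zeta_3):Q] = 3 * 2 = 6.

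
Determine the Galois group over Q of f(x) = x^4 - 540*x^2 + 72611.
Gal(K/Q) = V_4 (Klein four-group, Z/2Z × Z/2Z)

f factors as (x^2 - 287)(x^2 - 253), so the splitting field is K = Q(sqrt(287), sqrt(253)). The elements 287, 253, 72611 are all non-squares in Q, so sqrt(287) and sqrt(253) generate independent quadratic extensions. Thus [K:Q] = 4 and Gal(K/Q) is generated by the two order-2 automorphisms sqrt(287) ↦ -sqrt(287) and sqrt(253) ↦ -sqrt(253), giving V_4.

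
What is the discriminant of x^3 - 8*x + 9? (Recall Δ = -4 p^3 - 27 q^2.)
Δ = -139

For a depressed cubic x^3 + p x + q the discriminant is Δ = -4 p^3 - 27 q^2 = -4*(-8)^3 - 27*(9)^2 = 2048 - 2187 = -139.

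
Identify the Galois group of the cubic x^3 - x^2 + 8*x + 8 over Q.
Gal(K/Q) = S_3 (symmetric group of order 6)

Compute the discriminant of x^3 + (-1)*x^2 + (8)*x + (8): Δ = -4832. Since Δ is not a rational square, the Galois group is not contained in A_3; it must be the full S_3 (irreducibility of the cubic rules out anything smaller).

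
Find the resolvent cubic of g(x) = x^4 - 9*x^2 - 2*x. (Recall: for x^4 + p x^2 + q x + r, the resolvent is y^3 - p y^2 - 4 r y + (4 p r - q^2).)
h(y) = y^3 + 9*y^2 - 4

Identify coefficients: p = -9, q = -2, r = 0.
Plug into h(y) = y^3 - p y^2 - 4 r y + (4 p r - q^2):
  h(y) = y^3 - (-9) y^2 - 4*(0) y + (4*(-9)*(0) - (-2)^2)
       = y^3 + (9) y^2 + (0) y + (-4).
Simplifying: h(y) = y^3 + 9*y^2 - 4.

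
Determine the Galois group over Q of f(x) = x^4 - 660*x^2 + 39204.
Gal(K/Q) = Z/2Z (cyclic of order 2)

f factors as (x^2 - 66)(x^2 - 594), so the splitting field is K = Q(sqrt(66), sqrt(594)). The squarefree part of 66 is 66 and the squarefree part of 594 is also 66, so sqrt(66) and sqrt(594) are both rational multiples of sqrt(66). Hence Q(sqrt(66)) = Q(sqrt(594)) = Q(sqrt(66)), and the splitting field collapses to a single degree-2 extension with Galois group Z/2Z.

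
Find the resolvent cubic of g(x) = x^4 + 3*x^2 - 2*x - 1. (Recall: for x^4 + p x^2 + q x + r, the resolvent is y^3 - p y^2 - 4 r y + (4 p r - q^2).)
h(y) = y^3 - 3*y^2 + 4*y - 16

Identify coefficients: p = 3, q = -2, r = -1.
Plug into h(y) = y^3 - p y^2 - 4 r y + (4 p r - q^2):
  h(y) = y^3 - (3) y^2 - 4*(-1) y + (4*(3)*(-1) - (-2)^2)
       = y^3 + (-3) y^2 + (4) y + (-16).
Simplifying: h(y) = y^3 - 3*y^2 + 4*y - 16.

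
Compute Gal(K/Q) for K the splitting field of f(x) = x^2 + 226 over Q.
Gal(K/Q) = Z/2Z (cyclic of order 2)

x^2 + 226 is irreducible over Q since -226 is not a rational square. The splitting field Q(sqrt(-226)) has degree 2 over Q, and its unique nontrivial automorphism is sqrt(-226) ↦ -sqrt(-226). Hence Gal(Q(sqrt(-226))/Q) = Z/2Z.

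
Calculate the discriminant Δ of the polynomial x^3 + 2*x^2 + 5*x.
Δ = -400

For x^3 + a x^2 + b x + c the discriminant is Δ = 18 a b c - 4 a^3 c + a^2 b^2 - 4 b^3 - 27 c^2.
Plug a = 2, b = 5, c = 0:
  18*(2)*(5)*(0) - 4*(2)^3*(0) + (2)^2*(5)^2 - 4*(5)^3 - 27*(0)^2
  = 0 + (0) + 100 + (-500) + (0)
  = -400.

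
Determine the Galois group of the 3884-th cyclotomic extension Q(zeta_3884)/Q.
|Gal(Q(zeta_3884)/Q)| = phi(3884) = 1940; group ≅ (Z/3884Z)^* ≅ Z/2Z × Z/970Z

The n-th cyclotomic polynomial Φ_3884(x) is the minimal polynomial of zeta_3884 over Q and has degree phi(3884) = 1940. So Q(zeta_3884) is a degree-1940 Galois extension with Galois group (Z/3884Z)^*. By CRT, (Z/3884Z)^* ≅ (Z/4Z)^* × (Z/971Z)^*. Each prime-power unit group is (Z/4Z)^* ≅ Z/2Z; (Z/971Z)^* ≅ Z/970Z. Hence Gal(Q(zeta_3884)/Q) ≅ Z/2Z × Z/970Z.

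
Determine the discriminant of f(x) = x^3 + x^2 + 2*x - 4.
Δ = -588

For x^3 + a x^2 + b x + c the discriminant is Δ = 18 a b c - 4 a^3 c + a^2 b^2 - 4 b^3 - 27 c^2.
Plug a = 1, b = 2, c = -4:
  18*(1)*(2)*(-4) - 4*(1)^3*(-4) + (1)^2*(2)^2 - 4*(2)^3 - 27*(-4)^2
  = -144 + (16) + 4 + (-32) + (-432)
  = -588.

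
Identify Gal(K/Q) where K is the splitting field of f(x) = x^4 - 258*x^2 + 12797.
Gal(K/Q) = V_4 (Klein four-group, Z/2Z × Z/2Z)

f factors as (x^2 - 67)(x^2 - 191), so the splitting field is K = Q(sqrt(67), sqrt(191)). The elements 67, 191, 12797 are all non-squares in Q, so sqrt(67) and sqrt(191) generate independent quadratic extensions. Thus [K:Q] = 4 and Gal(K/Q) is generated by the two order-2 automorphisms sqrt(67) ↦ -sqrt(67) and sqrt(191) ↦ -sqrt(191), giving V_4.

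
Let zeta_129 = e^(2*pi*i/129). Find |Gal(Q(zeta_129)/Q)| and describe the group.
|Gal(Q(zeta_129)/Q)| = phi(129) = 84; group ≅ (Z/129Z)^* ≅ Z/2Z × Z/42Z

The n-th cyclotomic polynomial Φ_129(x) is the minimal polynomial of zeta_129 over Q and has degree phi(129) = 84. So Q(zeta_129) is a degree-84 Galois extension with Galois group (Z/129Z)^*. By CRT, (Z/129Z)^* ≅ (Z/3Z)^* × (Z/43Z)^*. Each prime-power unit group is (Z/3Z)^* ≅ Z/2Z; (Z/43Z)^* ≅ Z/42Z. Hence Gal(Q(zeta_129)/Q) ≅ Z/2Z × Z/42Z.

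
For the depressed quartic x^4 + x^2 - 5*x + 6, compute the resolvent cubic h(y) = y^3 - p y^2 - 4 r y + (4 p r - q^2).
h(y) = y^3 - y^2 - 24*y - 1

Identify coefficients: p = 1, q = -5, r = 6.
Plug into h(y) = y^3 - p y^2 - 4 r y + (4 p r - q^2):
  h(y) = y^3 - (1) y^2 - 4*(6) y + (4*(1)*(6) - (-5)^2)
       = y^3 + (-1) y^2 + (-24) y + (-1).
Simplifying: h(y) = y^3 - y^2 - 24*y - 1.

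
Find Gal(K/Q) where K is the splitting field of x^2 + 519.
Gal(K/Q) = Z/2Z (cyclic of order 2)

x^2 + 519 is irreducible over Q since -519 is not a rational square. The splitting field Q(sqrt(-519)) has degree 2 over Q, and its unique nontrivial automorphism is sqrt(-519) ↦ -sqrt(-519). Hence Gal(Q(sqrt(-519))/Q) = Z/2Z.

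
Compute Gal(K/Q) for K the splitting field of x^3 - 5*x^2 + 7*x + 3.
Gal(K/Q) = S_3 (symmetric group of order 6)

Compute the discriminant of x^3 + (-5)*x^2 + (7)*x + (3): Δ = -780. Since Δ is not a rational square, the Galois group is not contained in A_3; it must be the full S_3 (irreducibility of the cubic rules out anything smaller).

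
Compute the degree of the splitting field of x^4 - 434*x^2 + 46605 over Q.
[K:Q] = 4

f factors as (x^2 - 239)(x^2 - 195); the splitting field is K = Q(sqrt(239), sqrt(195)). Since 239, 195, and 46605 are all non-squares in Q, the three subfields Q(sqrt(239)), Q(sqrt(195)), Q(sqrt(46605)) are distinct degree-2 extensions, so [K:Q] = 4 (Klein four Galois group).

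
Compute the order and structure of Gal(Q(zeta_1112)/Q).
|Gal(Q(zeta_1112)/Q)| = phi(1112) = 552; group ≅ (Z/1112Z)^* ≅ Z/2Z × Z/2Z × Z/138Z

The n-th cyclotomic polynomial Φ_1112(x) is the minimal polynomial of zeta_1112 over Q and has degree phi(1112) = 552. So Q(zeta_1112) is a degree-552 Galois extension with Galois group (Z/1112Z)^*. By CRT, (Z/1112Z)^* ≅ (Z/8Z)^* × (Z/139Z)^*. Each prime-power unit group is (Z/8Z)^* ≅ Z/2Z × Z/2Z; (Z/139Z)^* ≅ Z/138Z. Hence Gal(Q(zeta_1112)/Q) ≅ Z/2Z × Z/2Z × Z/138Z.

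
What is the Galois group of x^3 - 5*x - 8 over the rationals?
Gal(K/Q) = S_3 (symmetric group of order 6)

Compute the discriminant of x^3 + (0)*x^2 + (-5)*x + (-8): Δ = -1228. Since Δ is not a rational square, the Galois group is not contained in A_3; it must be the full S_3 (irreducibility of the cubic rules out anything smaller).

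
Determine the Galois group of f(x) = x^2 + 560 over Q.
Gal(K/Q) = Z/2Z (cyclic of order 2)

x^2 + 560 is irreducible over Q since -560 is not a rational square. The splitting field Q(sqrt(-560)) has degree 2 over Q, and its unique nontrivial automorphism is sqrt(-560) ↦ -sqrt(-560). Hence Gal(Q(sqrt(-560))/Q) = Z/2Z.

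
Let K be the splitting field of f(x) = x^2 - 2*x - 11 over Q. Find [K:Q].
[K:Q] = 2

The discriminant of x^2 + (-2)*x + (-11) is b^2 - 4c = 4 - (-44) = 48. Since 48 is not a perfect square in Q, the polynomial is irreducible over Q. Its two roots generate a degree-2 extension, so [K:Q] = 2.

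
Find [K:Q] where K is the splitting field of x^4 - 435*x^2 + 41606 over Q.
[K:Q] = 4

f factors as (x^2 - 293)(x^2 - 142); the splitting field is K = Q(sqrt(293), sqrt(142)). Since 293, 142, and 41606 are all non-squares in Q, the three subfields Q(sqrt(293)), Q(sqrt(142)), Q(sqrt(41606)) are distinct degree-2 extensions, so [K:Q] = 4 (Klein four Galois group).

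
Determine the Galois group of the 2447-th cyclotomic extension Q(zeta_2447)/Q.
|Gal(Q(zeta_2447)/Q)| = phi(2447) = 2446; group ≅ (Z/2447Z)^* ≅ Z/2446Z

The n-th cyclotomic polynomial Φ_2447(x) is the minimal polynomial of zeta_2447 over Q and has degree phi(2447) = 2446. So Q(zeta_2447) is a degree-2446 Galois extension with Galois group (Z/2447Z)^*. (Z/2447Z)^* is cyclic since 2447 is an odd prime power (or 4). Hence Gal(Q(zeta_2447)/Q) ≅ Z/2446Z.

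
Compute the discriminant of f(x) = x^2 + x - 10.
Δ = 41

For a quadratic a x^2 + b x + c the discriminant is Δ = b^2 - 4ac = (1)^2 - 4*(1)*(-10) = 1 - (-40) = 41.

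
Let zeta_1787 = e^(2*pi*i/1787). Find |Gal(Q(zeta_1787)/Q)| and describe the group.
|Gal(Q(zeta_1787)/Q)| = phi(1787) = 1786; group ≅ (Z/1787Z)^* ≅ Z/1786Z

The n-th cyclotomic polynomial Φ_1787(x) is the minimal polynomial of zeta_1787 over Q and has degree phi(1787) = 1786. So Q(zeta_1787) is a degree-1786 Galois extension with Galois group (Z/1787Z)^*. (Z/1787Z)^* is cyclic since 1787 is an odd prime power (or 4). Hence Gal(Q(zeta_1787)/Q) ≅ Z/1786Z.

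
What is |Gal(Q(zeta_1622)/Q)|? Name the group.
|Gal(Q(zeta_1622)/Q)| = phi(1622) = 810; group ≅ (Z/1622Z)^* ≅ Z/810Z

The n-th cyclotomic polynomial Φ_1622(x) is the minimal polynomial of zeta_1622 over Q and has degree phi(1622) = 810. So Q(zeta_1622) is a degree-810 Galois extension with Galois group (Z/1622Z)^*. By CRT, (Z/1622Z)^* ≅ (Z/2Z)^* × (Z/811Z)^*. Each prime-power unit group is (Z/2Z)^* ≅ trivial group (order 1); (Z/811Z)^* ≅ Z/810Z. Hence Gal(Q(zeta_1622)/Q) ≅ Z/810Z.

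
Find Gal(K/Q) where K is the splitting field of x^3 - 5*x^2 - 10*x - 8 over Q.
Gal(K/Q) = S_3 (symmetric group of order 6)

Compute the discriminant of x^3 + (-5)*x^2 + (-10)*x + (-8): Δ = -6428. Since Δ is not a rational square, the Galois group is not contained in A_3; it must be the full S_3 (irreducibility of the cubic rules out anything smaller).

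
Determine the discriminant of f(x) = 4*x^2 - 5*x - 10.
Δ = 185

For a quadratic a x^2 + b x + c the discriminant is Δ = b^2 - 4ac = (-5)^2 - 4*(4)*(-10) = 25 - (-160) = 185.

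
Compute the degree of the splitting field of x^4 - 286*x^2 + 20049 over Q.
[K:Q] = 4

f factors as (x^2 - 123)(x^2 - 163); the splitting field is K = Q(sqrt(123), sqrt(163)). Since 123, 163, and 20049 are all non-squares in Q, the three subfields Q(sqrt(123)), Q(sqrt(163)), Q(sqrt(20049)) are distinct degree-2 extensions, so [K:Q] = 4 (Klein four Galois group).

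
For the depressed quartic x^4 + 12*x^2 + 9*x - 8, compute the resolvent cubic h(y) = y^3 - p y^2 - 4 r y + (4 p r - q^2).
h(y) = y^3 - 12*y^2 + 32*y - 465

Identify coefficients: p = 12, q = 9, r = -8.
Plug into h(y) = y^3 - p y^2 - 4 r y + (4 p r - q^2):
  h(y) = y^3 - (12) y^2 - 4*(-8) y + (4*(12)*(-8) - (9)^2)
       = y^3 + (-12) y^2 + (32) y + (-465).
Simplifying: h(y) = y^3 - 12*y^2 + 32*y - 465.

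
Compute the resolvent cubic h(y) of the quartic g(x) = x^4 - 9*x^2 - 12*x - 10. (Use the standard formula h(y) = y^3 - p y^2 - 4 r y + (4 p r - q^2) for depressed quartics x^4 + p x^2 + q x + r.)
h(y) = y^3 + 9*y^2 + 40*y + 216

Identify coefficients: p = -9, q = -12, r = -10.
Plug into h(y) = y^3 - p y^2 - 4 r y + (4 p r - q^2):
  h(y) = y^3 - (-9) y^2 - 4*(-10) y + (4*(-9)*(-10) - (-12)^2)
       = y^3 + (9) y^2 + (40) y + (216).
Simplifying: h(y) = y^3 + 9*y^2 + 40*y + 216.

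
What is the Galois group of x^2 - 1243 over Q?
Gal(K/Q) = Z/2Z (cyclic of order 2)

x^2 - 1243 is irreducible over Q since 1243 is not a rational square. The splitting field Q(sqrt(1243)) has degree 2 over Q, and its unique nontrivial automorphism is sqrt(1243) ↦ -sqrt(1243). Hence Gal(Q(sqrt(1243))/Q) = Z/2Z.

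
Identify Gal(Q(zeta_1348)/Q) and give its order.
|Gal(Q(zeta_1348)/Q)| = phi(1348) = 672; group ≅ (Z/1348Z)^* ≅ Z/2Z × Z/336Z

The n-th cyclotomic polynomial Φ_1348(x) is the minimal polynomial of zeta_1348 over Q and has degree phi(1348) = 672. So Q(zeta_1348) is a degree-672 Galois extension with Galois group (Z/1348Z)^*. By CRT, (Z/1348Z)^* ≅ (Z/4Z)^* × (Z/337Z)^*. Each prime-power unit group is (Z/4Z)^* ≅ Z/2Z; (Z/337Z)^* ≅ Z/336Z. Hence Gal(Q(zeta_1348)/Q) ≅ Z/2Z × Z/336Z.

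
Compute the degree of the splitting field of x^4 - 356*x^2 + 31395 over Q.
[K:Q] = 4

f factors as (x^2 - 195)(x^2 - 161); the splitting field is K = Q(sqrt(195), sqrt(161)). Since 195, 161, and 31395 are all non-squares in Q, the three subfields Q(sqrt(195)), Q(sqrt(161)), Q(sqrt(31395)) are distinct degree-2 extensions, so [K:Q] = 4 (Klein four Galois group).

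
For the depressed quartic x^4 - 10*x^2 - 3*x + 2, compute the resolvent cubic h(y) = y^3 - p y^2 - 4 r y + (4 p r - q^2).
h(y) = y^3 + 10*y^2 - 8*y - 89

Identify coefficients: p = -10, q = -3, r = 2.
Plug into h(y) = y^3 - p y^2 - 4 r y + (4 p r - q^2):
  h(y) = y^3 - (-10) y^2 - 4*(2) y + (4*(-10)*(2) - (-3)^2)
       = y^3 + (10) y^2 + (-8) y + (-89).
Simplifying: h(y) = y^3 + 10*y^2 - 8*y - 89.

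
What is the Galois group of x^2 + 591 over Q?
Gal(K/Q) = Z/2Z (cyclic of order 2)

x^2 + 591 is irreducible over Q since -591 is not a rational square. The splitting field Q(sqrt(-591)) has degree 2 over Q, and its unique nontrivial automorphism is sqrt(-591) ↦ -sqrt(-591). Hence Gal(Q(sqrt(-591))/Q) = Z/2Z.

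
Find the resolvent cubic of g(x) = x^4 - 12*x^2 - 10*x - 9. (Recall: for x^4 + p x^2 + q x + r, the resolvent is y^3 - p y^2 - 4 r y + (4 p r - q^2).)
h(y) = y^3 + 12*y^2 + 36*y + 332

Identify coefficients: p = -12, q = -10, r = -9.
Plug into h(y) = y^3 - p y^2 - 4 r y + (4 p r - q^2):
  h(y) = y^3 - (-12) y^2 - 4*(-9) y + (4*(-12)*(-9) - (-10)^2)
       = y^3 + (12) y^2 + (36) y + (332).
Simplifying: h(y) = y^3 + 12*y^2 + 36*y + 332.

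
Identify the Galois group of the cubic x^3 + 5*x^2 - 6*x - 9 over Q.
Gal(K/Q) = S_3 (symmetric group of order 6)

Compute the discriminant of x^3 + (5)*x^2 + (-6)*x + (-9): Δ = 8937. Since Δ is not a rational square, the Galois group is not contained in A_3; it must be the full S_3 (irreducibility of the cubic rules out anything smaller).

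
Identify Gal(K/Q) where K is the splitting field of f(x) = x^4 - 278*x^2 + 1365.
Gal(K/Q) = V_4 (Klein four-group, Z/2Z × Z/2Z)

f factors as (x^2 - 5)(x^2 - 273), so the splitting field is K = Q(sqrt(5), sqrt(273)). The elements 5, 273, 1365 are all non-squares in Q, so sqrt(5) and sqrt(273) generate independent quadratic extensions. Thus [K:Q] = 4 and Gal(K/Q) is generated by the two order-2 automorphisms sqrt(5) ↦ -sqrt(5) and sqrt(273) ↦ -sqrt(273), giving V_4.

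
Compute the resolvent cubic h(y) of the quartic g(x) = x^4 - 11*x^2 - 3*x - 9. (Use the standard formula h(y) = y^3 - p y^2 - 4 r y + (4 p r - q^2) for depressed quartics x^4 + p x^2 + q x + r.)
h(y) = y^3 + 11*y^2 + 36*y + 387

Identify coefficients: p = -11, q = -3, r = -9.
Plug into h(y) = y^3 - p y^2 - 4 r y + (4 p r - q^2):
  h(y) = y^3 - (-11) y^2 - 4*(-9) y + (4*(-11)*(-9) - (-3)^2)
       = y^3 + (11) y^2 + (36) y + (387).
Simplifying: h(y) = y^3 + 11*y^2 + 36*y + 387.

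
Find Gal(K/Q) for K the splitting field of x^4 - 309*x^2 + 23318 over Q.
Gal(K/Q) = V_4 (Klein four-group, Z/2Z × Z/2Z)

f factors as (x^2 - 178)(x^2 - 131), so the splitting field is K = Q(sqrt(178), sqrt(131)). The elements 178, 131, 23318 are all non-squares in Q, so sqrt(178) and sqrt(131) generate independent quadratic extensions. Thus [K:Q] = 4 and Gal(K/Q) is generated by the two order-2 automorphisms sqrt(178) ↦ -sqrt(178) and sqrt(131) ↦ -sqrt(131), giving V_4.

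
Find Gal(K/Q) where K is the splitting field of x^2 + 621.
Gal(K/Q) = Z/2Z (cyclic of order 2)

x^2 + 621 is irreducible over Q since -621 is not a rational square. The splitting field Q(sqrt(-621)) has degree 2 over Q, and its unique nontrivial automorphism is sqrt(-621) ↦ -sqrt(-621). Hence Gal(Q(sqrt(-621))/Q) = Z/2Z.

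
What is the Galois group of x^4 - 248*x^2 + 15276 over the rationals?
Gal(K/Q) = V_4 (Klein four-group, Z/2Z × Z/2Z)

f factors as (x^2 - 134)(x^2 - 114), so the splitting field is K = Q(sqrt(134), sqrt(114)). The elements 134, 114, 15276 are all non-squares in Q, so sqrt(134) and sqrt(114) generate independent quadratic extensions. Thus [K:Q] = 4 and Gal(K/Q) is generated by the two order-2 automorphisms sqrt(134) ↦ -sqrt(134) and sqrt(114) ↦ -sqrt(114), giving V_4.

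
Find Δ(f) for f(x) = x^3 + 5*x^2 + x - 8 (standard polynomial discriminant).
Δ = 1573

For x^3 + a x^2 + b x + c the discriminant is Δ = 18 a b c - 4 a^3 c + a^2 b^2 - 4 b^3 - 27 c^2.
Plug a = 5, b = 1, c = -8:
  18*(5)*(1)*(-8) - 4*(5)^3*(-8) + (5)^2*(1)^2 - 4*(1)^3 - 27*(-8)^2
  = -720 + (4000) + 25 + (-4) + (-1728)
  = 1573.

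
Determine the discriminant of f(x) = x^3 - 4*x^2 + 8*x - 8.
Δ = -192

For x^3 + a x^2 + b x + c the discriminant is Δ = 18 a b c - 4 a^3 c + a^2 b^2 - 4 b^3 - 27 c^2.
Plug a = -4, b = 8, c = -8:
  18*(-4)*(8)*(-8) - 4*(-4)^3*(-8) + (-4)^2*(8)^2 - 4*(8)^3 - 27*(-8)^2
  = 4608 + (-2048) + 1024 + (-2048) + (-1728)
  = -192.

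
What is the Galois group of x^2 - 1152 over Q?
Gal(K/Q) = Z/2Z (cyclic of order 2)

x^2 - 1152 is irreducible over Q since 1152 is not a rational square. The splitting field Q(sqrt(1152)) has degree 2 over Q, and its unique nontrivial automorphism is sqrt(1152) ↦ -sqrt(1152). Hence Gal(Q(sqrt(1152))/Q) = Z/2Z.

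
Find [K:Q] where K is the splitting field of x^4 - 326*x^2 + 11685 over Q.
[K:Q] = 4

f factors as (x^2 - 41)(x^2 - 285); the splitting field is K = Q(sqrt(41), sqrt(285)). Since 41, 285, and 11685 are all non-squares in Q, the three subfields Q(sqrt(41)), Q(sqrt(285)), Q(sqrt(11685)) are distinct degree-2 extensions, so [K:Q] = 4 (Klein four Galois group).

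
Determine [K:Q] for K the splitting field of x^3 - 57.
[K:Q] = 6

x^3 - 57 has one real root r = 57^(1/3) and two complex roots r*zeta_3, r*zeta_3^2 where zeta_3 = e^(2*pi*i/3). The splitting field is Q(r, zeta_3). [Q(r):Q] = 3 and [Q(zeta_3):Q] = 2 with gcd = 1, so [Q(r, zeta_3):Q] = 3 * 2 = 6.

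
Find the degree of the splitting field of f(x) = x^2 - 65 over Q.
[K:Q] = 2

The polynomial x^2 - 65 is irreducible over Q since 65 is not a perfect square. Its splitting field is Q(sqrt(65)), which has degree 2 over Q.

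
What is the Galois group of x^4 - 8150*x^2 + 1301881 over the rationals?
Gal(K/Q) = Z/2Z (cyclic of order 2)

f factors as (x^2 - 7987)(x^2 - 163), so the splitting field is K = Q(sqrt(7987), sqrt(163)). The squarefree part of 7987 is 163 and the squarefree part of 163 is also 163, so sqrt(7987) and sqrt(163) are both rational multiples of sqrt(163). Hence Q(sqrt(7987)) = Q(sqrt(163)) = Q(sqrt(163)), and the splitting field collapses to a single degree-2 extension with Galois group Z/2Z.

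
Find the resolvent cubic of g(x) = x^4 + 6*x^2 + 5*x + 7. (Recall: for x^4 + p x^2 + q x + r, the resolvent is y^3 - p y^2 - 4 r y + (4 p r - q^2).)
h(y) = y^3 - 6*y^2 - 28*y + 143

Identify coefficients: p = 6, q = 5, r = 7.
Plug into h(y) = y^3 - p y^2 - 4 r y + (4 p r - q^2):
  h(y) = y^3 - (6) y^2 - 4*(7) y + (4*(6)*(7) - (5)^2)
       = y^3 + (-6) y^2 + (-28) y + (143).
Simplifying: h(y) = y^3 - 6*y^2 - 28*y + 143.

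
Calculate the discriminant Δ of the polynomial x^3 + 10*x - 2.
Δ = -4108

For a depressed cubic x^3 + p x + q the discriminant is Δ = -4 p^3 - 27 q^2 = -4*(10)^3 - 27*(-2)^2 = -4000 - 108 = -4108.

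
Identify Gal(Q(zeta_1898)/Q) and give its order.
|Gal(Q(zeta_1898)/Q)| = phi(1898) = 864; group ≅ (Z/1898Z)^* ≅ Z/12Z × Z/72Z

The n-th cyclotomic polynomial Φ_1898(x) is the minimal polynomial of zeta_1898 over Q and has degree phi(1898) = 864. So Q(zeta_1898) is a degree-864 Galois extension with Galois group (Z/1898Z)^*. By CRT, (Z/1898Z)^* ≅ (Z/2Z)^* × (Z/13Z)^* × (Z/73Z)^*. Each prime-power unit group is (Z/2Z)^* ≅ trivial group (order 1); (Z/13Z)^* ≅ Z/12Z; (Z/73Z)^* ≅ Z/72Z. Hence Gal(Q(zeta_1898)/Q) ≅ Z/12Z × Z/72Z.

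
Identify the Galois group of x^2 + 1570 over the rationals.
Gal(K/Q) = Z/2Z (cyclic of order 2)

x^2 + 1570 is irreducible over Q since -1570 is not a rational square. The splitting field Q(sqrt(-1570)) has degree 2 over Q, and its unique nontrivial automorphism is sqrt(-1570) ↦ -sqrt(-1570). Hence Gal(Q(sqrt(-1570))/Q) = Z/2Z.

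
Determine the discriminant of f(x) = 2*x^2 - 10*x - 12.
Δ = 196

For a quadratic a x^2 + b x + c the discriminant is Δ = b^2 - 4ac = (-10)^2 - 4*(2)*(-12) = 100 - (-96) = 196.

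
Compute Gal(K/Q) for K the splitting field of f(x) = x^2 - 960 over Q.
Gal(K/Q) = Z/2Z (cyclic of order 2)

x^2 - 960 is irreducible over Q since 960 is not a rational square. The splitting field Q(sqrt(960)) has degree 2 over Q, and its unique nontrivial automorphism is sqrt(960) ↦ -sqrt(960). Hence Gal(Q(sqrt(960))/Q) = Z/2Z.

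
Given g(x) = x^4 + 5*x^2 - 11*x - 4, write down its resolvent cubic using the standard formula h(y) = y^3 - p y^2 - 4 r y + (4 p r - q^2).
h(y) = y^3 - 5*y^2 + 16*y - 201

Identify coefficients: p = 5, q = -11, r = -4.
Plug into h(y) = y^3 - p y^2 - 4 r y + (4 p r - q^2):
  h(y) = y^3 - (5) y^2 - 4*(-4) y + (4*(5)*(-4) - (-11)^2)
       = y^3 + (-5) y^2 + (16) y + (-201).
Simplifying: h(y) = y^3 - 5*y^2 + 16*y - 201.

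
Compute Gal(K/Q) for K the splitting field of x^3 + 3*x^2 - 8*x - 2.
Gal(K/Q) = S_3 (symmetric group of order 6)

Compute the discriminant of x^3 + (3)*x^2 + (-8)*x + (-2): Δ = 3596. Since Δ is not a rational square, the Galois group is not contained in A_3; it must be the full S_3 (irreducibility of the cubic rules out anything smaller).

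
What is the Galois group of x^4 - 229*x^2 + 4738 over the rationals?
Gal(K/Q) = V_4 (Klein four-group, Z/2Z × Z/2Z)

f factors as (x^2 - 23)(x^2 - 206), so the splitting field is K = Q(sqrt(23), sqrt(206)). The elements 23, 206, 4738 are all non-squares in Q, so sqrt(23) and sqrt(206) generate independent quadratic extensions. Thus [K:Q] = 4 and Gal(K/Q) is generated by the two order-2 automorphisms sqrt(23) ↦ -sqrt(23) and sqrt(206) ↦ -sqrt(206), giving V_4.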